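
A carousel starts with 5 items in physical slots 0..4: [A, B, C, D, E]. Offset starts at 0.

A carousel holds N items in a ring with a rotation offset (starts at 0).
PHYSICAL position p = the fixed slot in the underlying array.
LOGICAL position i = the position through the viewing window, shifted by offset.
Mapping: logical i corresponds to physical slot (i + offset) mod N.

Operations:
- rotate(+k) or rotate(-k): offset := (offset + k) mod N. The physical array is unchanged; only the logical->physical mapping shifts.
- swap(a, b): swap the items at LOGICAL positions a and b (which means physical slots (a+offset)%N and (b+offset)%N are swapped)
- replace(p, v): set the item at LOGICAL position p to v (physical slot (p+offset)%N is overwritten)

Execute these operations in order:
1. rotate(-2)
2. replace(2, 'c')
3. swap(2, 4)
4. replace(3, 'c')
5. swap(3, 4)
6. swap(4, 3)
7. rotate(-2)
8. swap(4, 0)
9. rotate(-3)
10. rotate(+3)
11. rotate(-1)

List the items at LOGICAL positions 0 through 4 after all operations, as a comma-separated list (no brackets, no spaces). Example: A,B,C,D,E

After op 1 (rotate(-2)): offset=3, physical=[A,B,C,D,E], logical=[D,E,A,B,C]
After op 2 (replace(2, 'c')): offset=3, physical=[c,B,C,D,E], logical=[D,E,c,B,C]
After op 3 (swap(2, 4)): offset=3, physical=[C,B,c,D,E], logical=[D,E,C,B,c]
After op 4 (replace(3, 'c')): offset=3, physical=[C,c,c,D,E], logical=[D,E,C,c,c]
After op 5 (swap(3, 4)): offset=3, physical=[C,c,c,D,E], logical=[D,E,C,c,c]
After op 6 (swap(4, 3)): offset=3, physical=[C,c,c,D,E], logical=[D,E,C,c,c]
After op 7 (rotate(-2)): offset=1, physical=[C,c,c,D,E], logical=[c,c,D,E,C]
After op 8 (swap(4, 0)): offset=1, physical=[c,C,c,D,E], logical=[C,c,D,E,c]
After op 9 (rotate(-3)): offset=3, physical=[c,C,c,D,E], logical=[D,E,c,C,c]
After op 10 (rotate(+3)): offset=1, physical=[c,C,c,D,E], logical=[C,c,D,E,c]
After op 11 (rotate(-1)): offset=0, physical=[c,C,c,D,E], logical=[c,C,c,D,E]

Answer: c,C,c,D,E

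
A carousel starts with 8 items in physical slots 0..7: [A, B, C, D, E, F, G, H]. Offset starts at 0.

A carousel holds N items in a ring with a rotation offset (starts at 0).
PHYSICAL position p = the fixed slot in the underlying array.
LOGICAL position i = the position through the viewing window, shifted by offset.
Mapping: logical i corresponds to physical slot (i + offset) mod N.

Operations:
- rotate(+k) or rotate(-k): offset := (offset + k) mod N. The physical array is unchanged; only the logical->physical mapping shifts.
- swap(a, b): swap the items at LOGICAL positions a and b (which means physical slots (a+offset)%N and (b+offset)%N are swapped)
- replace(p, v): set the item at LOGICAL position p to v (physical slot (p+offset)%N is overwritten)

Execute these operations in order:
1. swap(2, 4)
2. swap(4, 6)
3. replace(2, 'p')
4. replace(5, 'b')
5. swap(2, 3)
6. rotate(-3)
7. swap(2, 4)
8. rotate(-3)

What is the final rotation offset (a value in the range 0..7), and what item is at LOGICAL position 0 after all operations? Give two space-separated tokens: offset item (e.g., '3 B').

After op 1 (swap(2, 4)): offset=0, physical=[A,B,E,D,C,F,G,H], logical=[A,B,E,D,C,F,G,H]
After op 2 (swap(4, 6)): offset=0, physical=[A,B,E,D,G,F,C,H], logical=[A,B,E,D,G,F,C,H]
After op 3 (replace(2, 'p')): offset=0, physical=[A,B,p,D,G,F,C,H], logical=[A,B,p,D,G,F,C,H]
After op 4 (replace(5, 'b')): offset=0, physical=[A,B,p,D,G,b,C,H], logical=[A,B,p,D,G,b,C,H]
After op 5 (swap(2, 3)): offset=0, physical=[A,B,D,p,G,b,C,H], logical=[A,B,D,p,G,b,C,H]
After op 6 (rotate(-3)): offset=5, physical=[A,B,D,p,G,b,C,H], logical=[b,C,H,A,B,D,p,G]
After op 7 (swap(2, 4)): offset=5, physical=[A,H,D,p,G,b,C,B], logical=[b,C,B,A,H,D,p,G]
After op 8 (rotate(-3)): offset=2, physical=[A,H,D,p,G,b,C,B], logical=[D,p,G,b,C,B,A,H]

Answer: 2 D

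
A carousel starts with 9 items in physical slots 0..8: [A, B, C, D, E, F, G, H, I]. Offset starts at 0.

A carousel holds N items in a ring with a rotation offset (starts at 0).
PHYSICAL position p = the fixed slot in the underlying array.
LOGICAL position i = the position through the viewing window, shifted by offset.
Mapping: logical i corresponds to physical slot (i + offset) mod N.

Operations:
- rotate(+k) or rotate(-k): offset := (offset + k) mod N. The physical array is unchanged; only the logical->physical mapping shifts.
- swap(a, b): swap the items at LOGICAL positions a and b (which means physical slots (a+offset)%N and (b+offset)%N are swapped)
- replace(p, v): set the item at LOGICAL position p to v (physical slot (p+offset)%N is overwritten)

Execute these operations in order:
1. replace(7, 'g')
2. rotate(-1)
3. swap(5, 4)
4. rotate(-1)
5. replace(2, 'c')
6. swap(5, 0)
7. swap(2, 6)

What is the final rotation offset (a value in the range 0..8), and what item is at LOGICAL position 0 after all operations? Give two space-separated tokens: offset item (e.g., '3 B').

After op 1 (replace(7, 'g')): offset=0, physical=[A,B,C,D,E,F,G,g,I], logical=[A,B,C,D,E,F,G,g,I]
After op 2 (rotate(-1)): offset=8, physical=[A,B,C,D,E,F,G,g,I], logical=[I,A,B,C,D,E,F,G,g]
After op 3 (swap(5, 4)): offset=8, physical=[A,B,C,E,D,F,G,g,I], logical=[I,A,B,C,E,D,F,G,g]
After op 4 (rotate(-1)): offset=7, physical=[A,B,C,E,D,F,G,g,I], logical=[g,I,A,B,C,E,D,F,G]
After op 5 (replace(2, 'c')): offset=7, physical=[c,B,C,E,D,F,G,g,I], logical=[g,I,c,B,C,E,D,F,G]
After op 6 (swap(5, 0)): offset=7, physical=[c,B,C,g,D,F,G,E,I], logical=[E,I,c,B,C,g,D,F,G]
After op 7 (swap(2, 6)): offset=7, physical=[D,B,C,g,c,F,G,E,I], logical=[E,I,D,B,C,g,c,F,G]

Answer: 7 E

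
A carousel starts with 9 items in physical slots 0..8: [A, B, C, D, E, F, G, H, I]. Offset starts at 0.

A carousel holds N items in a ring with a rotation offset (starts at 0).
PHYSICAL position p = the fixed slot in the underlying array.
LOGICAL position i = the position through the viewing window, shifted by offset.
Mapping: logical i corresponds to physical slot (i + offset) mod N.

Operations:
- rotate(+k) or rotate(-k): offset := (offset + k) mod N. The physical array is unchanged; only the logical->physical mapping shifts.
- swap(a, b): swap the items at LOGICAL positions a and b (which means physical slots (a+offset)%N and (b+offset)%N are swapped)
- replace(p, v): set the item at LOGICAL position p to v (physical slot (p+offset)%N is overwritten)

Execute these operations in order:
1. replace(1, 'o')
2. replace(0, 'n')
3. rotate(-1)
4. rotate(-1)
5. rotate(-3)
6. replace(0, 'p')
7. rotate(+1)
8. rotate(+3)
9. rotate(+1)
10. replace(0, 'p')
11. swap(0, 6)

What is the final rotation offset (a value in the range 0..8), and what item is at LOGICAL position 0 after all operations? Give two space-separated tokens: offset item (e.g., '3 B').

Answer: 0 G

Derivation:
After op 1 (replace(1, 'o')): offset=0, physical=[A,o,C,D,E,F,G,H,I], logical=[A,o,C,D,E,F,G,H,I]
After op 2 (replace(0, 'n')): offset=0, physical=[n,o,C,D,E,F,G,H,I], logical=[n,o,C,D,E,F,G,H,I]
After op 3 (rotate(-1)): offset=8, physical=[n,o,C,D,E,F,G,H,I], logical=[I,n,o,C,D,E,F,G,H]
After op 4 (rotate(-1)): offset=7, physical=[n,o,C,D,E,F,G,H,I], logical=[H,I,n,o,C,D,E,F,G]
After op 5 (rotate(-3)): offset=4, physical=[n,o,C,D,E,F,G,H,I], logical=[E,F,G,H,I,n,o,C,D]
After op 6 (replace(0, 'p')): offset=4, physical=[n,o,C,D,p,F,G,H,I], logical=[p,F,G,H,I,n,o,C,D]
After op 7 (rotate(+1)): offset=5, physical=[n,o,C,D,p,F,G,H,I], logical=[F,G,H,I,n,o,C,D,p]
After op 8 (rotate(+3)): offset=8, physical=[n,o,C,D,p,F,G,H,I], logical=[I,n,o,C,D,p,F,G,H]
After op 9 (rotate(+1)): offset=0, physical=[n,o,C,D,p,F,G,H,I], logical=[n,o,C,D,p,F,G,H,I]
After op 10 (replace(0, 'p')): offset=0, physical=[p,o,C,D,p,F,G,H,I], logical=[p,o,C,D,p,F,G,H,I]
After op 11 (swap(0, 6)): offset=0, physical=[G,o,C,D,p,F,p,H,I], logical=[G,o,C,D,p,F,p,H,I]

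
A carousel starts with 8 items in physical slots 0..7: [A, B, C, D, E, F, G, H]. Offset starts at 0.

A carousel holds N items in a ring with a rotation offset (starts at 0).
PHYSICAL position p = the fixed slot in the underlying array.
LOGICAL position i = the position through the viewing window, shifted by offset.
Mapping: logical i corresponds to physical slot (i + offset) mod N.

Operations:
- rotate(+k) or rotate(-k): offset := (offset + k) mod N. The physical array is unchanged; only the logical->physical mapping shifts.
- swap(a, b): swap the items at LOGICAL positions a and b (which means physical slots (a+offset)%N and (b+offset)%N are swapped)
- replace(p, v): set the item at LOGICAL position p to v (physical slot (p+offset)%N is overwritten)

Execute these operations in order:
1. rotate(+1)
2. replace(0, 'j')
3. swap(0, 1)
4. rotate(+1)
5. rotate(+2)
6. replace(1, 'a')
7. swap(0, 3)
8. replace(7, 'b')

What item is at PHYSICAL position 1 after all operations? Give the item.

Answer: C

Derivation:
After op 1 (rotate(+1)): offset=1, physical=[A,B,C,D,E,F,G,H], logical=[B,C,D,E,F,G,H,A]
After op 2 (replace(0, 'j')): offset=1, physical=[A,j,C,D,E,F,G,H], logical=[j,C,D,E,F,G,H,A]
After op 3 (swap(0, 1)): offset=1, physical=[A,C,j,D,E,F,G,H], logical=[C,j,D,E,F,G,H,A]
After op 4 (rotate(+1)): offset=2, physical=[A,C,j,D,E,F,G,H], logical=[j,D,E,F,G,H,A,C]
After op 5 (rotate(+2)): offset=4, physical=[A,C,j,D,E,F,G,H], logical=[E,F,G,H,A,C,j,D]
After op 6 (replace(1, 'a')): offset=4, physical=[A,C,j,D,E,a,G,H], logical=[E,a,G,H,A,C,j,D]
After op 7 (swap(0, 3)): offset=4, physical=[A,C,j,D,H,a,G,E], logical=[H,a,G,E,A,C,j,D]
After op 8 (replace(7, 'b')): offset=4, physical=[A,C,j,b,H,a,G,E], logical=[H,a,G,E,A,C,j,b]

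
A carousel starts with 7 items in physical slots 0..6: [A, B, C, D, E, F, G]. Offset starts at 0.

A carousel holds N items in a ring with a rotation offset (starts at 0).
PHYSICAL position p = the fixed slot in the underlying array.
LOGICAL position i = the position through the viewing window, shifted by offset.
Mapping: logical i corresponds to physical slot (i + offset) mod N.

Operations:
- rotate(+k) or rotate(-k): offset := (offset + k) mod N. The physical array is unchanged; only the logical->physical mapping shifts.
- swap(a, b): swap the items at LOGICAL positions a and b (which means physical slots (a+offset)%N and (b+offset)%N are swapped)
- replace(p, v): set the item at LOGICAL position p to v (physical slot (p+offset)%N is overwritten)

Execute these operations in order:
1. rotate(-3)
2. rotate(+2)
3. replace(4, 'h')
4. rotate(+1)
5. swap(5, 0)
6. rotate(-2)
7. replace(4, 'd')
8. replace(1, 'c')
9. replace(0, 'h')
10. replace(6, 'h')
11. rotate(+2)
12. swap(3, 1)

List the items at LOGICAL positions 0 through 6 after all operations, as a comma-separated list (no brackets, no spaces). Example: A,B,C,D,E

Answer: F,h,d,B,h,h,c

Derivation:
After op 1 (rotate(-3)): offset=4, physical=[A,B,C,D,E,F,G], logical=[E,F,G,A,B,C,D]
After op 2 (rotate(+2)): offset=6, physical=[A,B,C,D,E,F,G], logical=[G,A,B,C,D,E,F]
After op 3 (replace(4, 'h')): offset=6, physical=[A,B,C,h,E,F,G], logical=[G,A,B,C,h,E,F]
After op 4 (rotate(+1)): offset=0, physical=[A,B,C,h,E,F,G], logical=[A,B,C,h,E,F,G]
After op 5 (swap(5, 0)): offset=0, physical=[F,B,C,h,E,A,G], logical=[F,B,C,h,E,A,G]
After op 6 (rotate(-2)): offset=5, physical=[F,B,C,h,E,A,G], logical=[A,G,F,B,C,h,E]
After op 7 (replace(4, 'd')): offset=5, physical=[F,B,d,h,E,A,G], logical=[A,G,F,B,d,h,E]
After op 8 (replace(1, 'c')): offset=5, physical=[F,B,d,h,E,A,c], logical=[A,c,F,B,d,h,E]
After op 9 (replace(0, 'h')): offset=5, physical=[F,B,d,h,E,h,c], logical=[h,c,F,B,d,h,E]
After op 10 (replace(6, 'h')): offset=5, physical=[F,B,d,h,h,h,c], logical=[h,c,F,B,d,h,h]
After op 11 (rotate(+2)): offset=0, physical=[F,B,d,h,h,h,c], logical=[F,B,d,h,h,h,c]
After op 12 (swap(3, 1)): offset=0, physical=[F,h,d,B,h,h,c], logical=[F,h,d,B,h,h,c]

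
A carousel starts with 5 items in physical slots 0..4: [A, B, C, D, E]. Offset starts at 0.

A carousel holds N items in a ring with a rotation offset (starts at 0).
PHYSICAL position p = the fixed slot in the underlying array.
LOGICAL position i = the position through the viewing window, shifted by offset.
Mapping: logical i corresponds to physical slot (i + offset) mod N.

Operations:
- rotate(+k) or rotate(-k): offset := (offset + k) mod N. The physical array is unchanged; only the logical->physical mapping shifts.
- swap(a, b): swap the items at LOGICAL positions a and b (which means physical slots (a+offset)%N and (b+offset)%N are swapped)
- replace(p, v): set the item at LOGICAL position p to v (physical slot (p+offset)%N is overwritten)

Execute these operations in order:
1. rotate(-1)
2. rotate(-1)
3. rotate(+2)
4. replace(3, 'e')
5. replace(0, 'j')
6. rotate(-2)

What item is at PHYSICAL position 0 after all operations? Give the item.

After op 1 (rotate(-1)): offset=4, physical=[A,B,C,D,E], logical=[E,A,B,C,D]
After op 2 (rotate(-1)): offset=3, physical=[A,B,C,D,E], logical=[D,E,A,B,C]
After op 3 (rotate(+2)): offset=0, physical=[A,B,C,D,E], logical=[A,B,C,D,E]
After op 4 (replace(3, 'e')): offset=0, physical=[A,B,C,e,E], logical=[A,B,C,e,E]
After op 5 (replace(0, 'j')): offset=0, physical=[j,B,C,e,E], logical=[j,B,C,e,E]
After op 6 (rotate(-2)): offset=3, physical=[j,B,C,e,E], logical=[e,E,j,B,C]

Answer: j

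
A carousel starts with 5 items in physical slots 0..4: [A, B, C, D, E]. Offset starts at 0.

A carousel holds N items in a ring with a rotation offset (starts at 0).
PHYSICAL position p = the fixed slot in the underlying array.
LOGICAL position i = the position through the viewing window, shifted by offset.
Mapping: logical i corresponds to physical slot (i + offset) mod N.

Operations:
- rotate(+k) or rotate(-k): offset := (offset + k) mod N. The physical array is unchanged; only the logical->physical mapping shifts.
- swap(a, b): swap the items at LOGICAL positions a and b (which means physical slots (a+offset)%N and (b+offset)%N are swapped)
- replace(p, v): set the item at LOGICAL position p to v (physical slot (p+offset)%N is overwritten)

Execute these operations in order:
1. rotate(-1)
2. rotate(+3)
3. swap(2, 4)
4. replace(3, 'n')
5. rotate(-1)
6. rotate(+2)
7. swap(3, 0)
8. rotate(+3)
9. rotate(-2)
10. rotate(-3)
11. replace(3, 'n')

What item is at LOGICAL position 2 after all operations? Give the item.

After op 1 (rotate(-1)): offset=4, physical=[A,B,C,D,E], logical=[E,A,B,C,D]
After op 2 (rotate(+3)): offset=2, physical=[A,B,C,D,E], logical=[C,D,E,A,B]
After op 3 (swap(2, 4)): offset=2, physical=[A,E,C,D,B], logical=[C,D,B,A,E]
After op 4 (replace(3, 'n')): offset=2, physical=[n,E,C,D,B], logical=[C,D,B,n,E]
After op 5 (rotate(-1)): offset=1, physical=[n,E,C,D,B], logical=[E,C,D,B,n]
After op 6 (rotate(+2)): offset=3, physical=[n,E,C,D,B], logical=[D,B,n,E,C]
After op 7 (swap(3, 0)): offset=3, physical=[n,D,C,E,B], logical=[E,B,n,D,C]
After op 8 (rotate(+3)): offset=1, physical=[n,D,C,E,B], logical=[D,C,E,B,n]
After op 9 (rotate(-2)): offset=4, physical=[n,D,C,E,B], logical=[B,n,D,C,E]
After op 10 (rotate(-3)): offset=1, physical=[n,D,C,E,B], logical=[D,C,E,B,n]
After op 11 (replace(3, 'n')): offset=1, physical=[n,D,C,E,n], logical=[D,C,E,n,n]

Answer: E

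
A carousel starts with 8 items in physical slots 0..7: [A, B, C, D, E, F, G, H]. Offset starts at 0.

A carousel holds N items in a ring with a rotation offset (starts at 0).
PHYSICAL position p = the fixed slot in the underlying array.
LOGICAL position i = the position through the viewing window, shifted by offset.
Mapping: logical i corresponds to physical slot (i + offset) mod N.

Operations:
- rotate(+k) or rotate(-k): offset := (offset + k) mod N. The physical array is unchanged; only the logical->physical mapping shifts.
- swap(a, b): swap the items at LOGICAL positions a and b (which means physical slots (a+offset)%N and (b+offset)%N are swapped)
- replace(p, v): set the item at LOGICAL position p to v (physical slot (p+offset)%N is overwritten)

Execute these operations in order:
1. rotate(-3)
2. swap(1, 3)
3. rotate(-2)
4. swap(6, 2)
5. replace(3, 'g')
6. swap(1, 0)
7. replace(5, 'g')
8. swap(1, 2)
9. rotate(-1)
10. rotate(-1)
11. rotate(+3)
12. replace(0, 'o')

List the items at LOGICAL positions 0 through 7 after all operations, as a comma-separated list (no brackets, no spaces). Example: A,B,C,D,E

After op 1 (rotate(-3)): offset=5, physical=[A,B,C,D,E,F,G,H], logical=[F,G,H,A,B,C,D,E]
After op 2 (swap(1, 3)): offset=5, physical=[G,B,C,D,E,F,A,H], logical=[F,A,H,G,B,C,D,E]
After op 3 (rotate(-2)): offset=3, physical=[G,B,C,D,E,F,A,H], logical=[D,E,F,A,H,G,B,C]
After op 4 (swap(6, 2)): offset=3, physical=[G,F,C,D,E,B,A,H], logical=[D,E,B,A,H,G,F,C]
After op 5 (replace(3, 'g')): offset=3, physical=[G,F,C,D,E,B,g,H], logical=[D,E,B,g,H,G,F,C]
After op 6 (swap(1, 0)): offset=3, physical=[G,F,C,E,D,B,g,H], logical=[E,D,B,g,H,G,F,C]
After op 7 (replace(5, 'g')): offset=3, physical=[g,F,C,E,D,B,g,H], logical=[E,D,B,g,H,g,F,C]
After op 8 (swap(1, 2)): offset=3, physical=[g,F,C,E,B,D,g,H], logical=[E,B,D,g,H,g,F,C]
After op 9 (rotate(-1)): offset=2, physical=[g,F,C,E,B,D,g,H], logical=[C,E,B,D,g,H,g,F]
After op 10 (rotate(-1)): offset=1, physical=[g,F,C,E,B,D,g,H], logical=[F,C,E,B,D,g,H,g]
After op 11 (rotate(+3)): offset=4, physical=[g,F,C,E,B,D,g,H], logical=[B,D,g,H,g,F,C,E]
After op 12 (replace(0, 'o')): offset=4, physical=[g,F,C,E,o,D,g,H], logical=[o,D,g,H,g,F,C,E]

Answer: o,D,g,H,g,F,C,E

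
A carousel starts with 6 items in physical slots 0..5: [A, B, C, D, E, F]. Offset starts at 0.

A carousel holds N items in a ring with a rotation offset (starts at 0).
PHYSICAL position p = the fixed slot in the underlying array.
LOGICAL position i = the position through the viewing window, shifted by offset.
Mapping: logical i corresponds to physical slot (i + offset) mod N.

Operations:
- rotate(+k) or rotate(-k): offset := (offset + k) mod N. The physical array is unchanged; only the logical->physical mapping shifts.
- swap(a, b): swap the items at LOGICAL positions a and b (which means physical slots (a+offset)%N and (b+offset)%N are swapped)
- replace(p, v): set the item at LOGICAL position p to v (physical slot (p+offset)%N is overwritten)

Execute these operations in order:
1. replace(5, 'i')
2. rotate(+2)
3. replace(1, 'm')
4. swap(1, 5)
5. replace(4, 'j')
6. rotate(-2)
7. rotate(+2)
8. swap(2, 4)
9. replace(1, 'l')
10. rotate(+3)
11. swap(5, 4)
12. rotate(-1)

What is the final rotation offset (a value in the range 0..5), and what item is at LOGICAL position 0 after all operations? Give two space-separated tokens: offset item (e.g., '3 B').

After op 1 (replace(5, 'i')): offset=0, physical=[A,B,C,D,E,i], logical=[A,B,C,D,E,i]
After op 2 (rotate(+2)): offset=2, physical=[A,B,C,D,E,i], logical=[C,D,E,i,A,B]
After op 3 (replace(1, 'm')): offset=2, physical=[A,B,C,m,E,i], logical=[C,m,E,i,A,B]
After op 4 (swap(1, 5)): offset=2, physical=[A,m,C,B,E,i], logical=[C,B,E,i,A,m]
After op 5 (replace(4, 'j')): offset=2, physical=[j,m,C,B,E,i], logical=[C,B,E,i,j,m]
After op 6 (rotate(-2)): offset=0, physical=[j,m,C,B,E,i], logical=[j,m,C,B,E,i]
After op 7 (rotate(+2)): offset=2, physical=[j,m,C,B,E,i], logical=[C,B,E,i,j,m]
After op 8 (swap(2, 4)): offset=2, physical=[E,m,C,B,j,i], logical=[C,B,j,i,E,m]
After op 9 (replace(1, 'l')): offset=2, physical=[E,m,C,l,j,i], logical=[C,l,j,i,E,m]
After op 10 (rotate(+3)): offset=5, physical=[E,m,C,l,j,i], logical=[i,E,m,C,l,j]
After op 11 (swap(5, 4)): offset=5, physical=[E,m,C,j,l,i], logical=[i,E,m,C,j,l]
After op 12 (rotate(-1)): offset=4, physical=[E,m,C,j,l,i], logical=[l,i,E,m,C,j]

Answer: 4 l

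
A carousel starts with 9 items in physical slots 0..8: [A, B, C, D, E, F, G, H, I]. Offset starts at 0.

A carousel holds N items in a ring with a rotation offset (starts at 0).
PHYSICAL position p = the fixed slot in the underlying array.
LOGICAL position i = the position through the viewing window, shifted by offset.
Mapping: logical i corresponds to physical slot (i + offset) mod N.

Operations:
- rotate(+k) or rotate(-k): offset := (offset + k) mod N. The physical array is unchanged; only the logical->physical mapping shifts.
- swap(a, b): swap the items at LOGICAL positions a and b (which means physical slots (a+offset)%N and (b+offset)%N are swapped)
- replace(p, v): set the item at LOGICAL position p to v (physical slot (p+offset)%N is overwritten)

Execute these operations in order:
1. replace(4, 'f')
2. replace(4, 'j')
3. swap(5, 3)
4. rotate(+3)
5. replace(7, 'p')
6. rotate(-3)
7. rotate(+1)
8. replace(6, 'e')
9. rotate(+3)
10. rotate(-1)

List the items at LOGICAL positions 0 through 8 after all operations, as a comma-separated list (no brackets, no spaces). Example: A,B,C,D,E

After op 1 (replace(4, 'f')): offset=0, physical=[A,B,C,D,f,F,G,H,I], logical=[A,B,C,D,f,F,G,H,I]
After op 2 (replace(4, 'j')): offset=0, physical=[A,B,C,D,j,F,G,H,I], logical=[A,B,C,D,j,F,G,H,I]
After op 3 (swap(5, 3)): offset=0, physical=[A,B,C,F,j,D,G,H,I], logical=[A,B,C,F,j,D,G,H,I]
After op 4 (rotate(+3)): offset=3, physical=[A,B,C,F,j,D,G,H,I], logical=[F,j,D,G,H,I,A,B,C]
After op 5 (replace(7, 'p')): offset=3, physical=[A,p,C,F,j,D,G,H,I], logical=[F,j,D,G,H,I,A,p,C]
After op 6 (rotate(-3)): offset=0, physical=[A,p,C,F,j,D,G,H,I], logical=[A,p,C,F,j,D,G,H,I]
After op 7 (rotate(+1)): offset=1, physical=[A,p,C,F,j,D,G,H,I], logical=[p,C,F,j,D,G,H,I,A]
After op 8 (replace(6, 'e')): offset=1, physical=[A,p,C,F,j,D,G,e,I], logical=[p,C,F,j,D,G,e,I,A]
After op 9 (rotate(+3)): offset=4, physical=[A,p,C,F,j,D,G,e,I], logical=[j,D,G,e,I,A,p,C,F]
After op 10 (rotate(-1)): offset=3, physical=[A,p,C,F,j,D,G,e,I], logical=[F,j,D,G,e,I,A,p,C]

Answer: F,j,D,G,e,I,A,p,C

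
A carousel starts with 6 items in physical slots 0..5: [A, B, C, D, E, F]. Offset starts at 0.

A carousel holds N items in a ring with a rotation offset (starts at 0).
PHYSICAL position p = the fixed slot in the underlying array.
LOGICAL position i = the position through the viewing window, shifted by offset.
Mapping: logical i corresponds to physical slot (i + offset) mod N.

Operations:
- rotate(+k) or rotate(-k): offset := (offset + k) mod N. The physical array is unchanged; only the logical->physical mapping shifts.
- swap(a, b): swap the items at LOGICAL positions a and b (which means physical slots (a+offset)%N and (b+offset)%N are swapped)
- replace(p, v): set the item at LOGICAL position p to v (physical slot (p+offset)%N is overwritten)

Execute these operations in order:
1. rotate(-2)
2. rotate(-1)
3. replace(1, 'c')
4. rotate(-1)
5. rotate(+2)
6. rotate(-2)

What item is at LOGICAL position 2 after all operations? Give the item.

After op 1 (rotate(-2)): offset=4, physical=[A,B,C,D,E,F], logical=[E,F,A,B,C,D]
After op 2 (rotate(-1)): offset=3, physical=[A,B,C,D,E,F], logical=[D,E,F,A,B,C]
After op 3 (replace(1, 'c')): offset=3, physical=[A,B,C,D,c,F], logical=[D,c,F,A,B,C]
After op 4 (rotate(-1)): offset=2, physical=[A,B,C,D,c,F], logical=[C,D,c,F,A,B]
After op 5 (rotate(+2)): offset=4, physical=[A,B,C,D,c,F], logical=[c,F,A,B,C,D]
After op 6 (rotate(-2)): offset=2, physical=[A,B,C,D,c,F], logical=[C,D,c,F,A,B]

Answer: c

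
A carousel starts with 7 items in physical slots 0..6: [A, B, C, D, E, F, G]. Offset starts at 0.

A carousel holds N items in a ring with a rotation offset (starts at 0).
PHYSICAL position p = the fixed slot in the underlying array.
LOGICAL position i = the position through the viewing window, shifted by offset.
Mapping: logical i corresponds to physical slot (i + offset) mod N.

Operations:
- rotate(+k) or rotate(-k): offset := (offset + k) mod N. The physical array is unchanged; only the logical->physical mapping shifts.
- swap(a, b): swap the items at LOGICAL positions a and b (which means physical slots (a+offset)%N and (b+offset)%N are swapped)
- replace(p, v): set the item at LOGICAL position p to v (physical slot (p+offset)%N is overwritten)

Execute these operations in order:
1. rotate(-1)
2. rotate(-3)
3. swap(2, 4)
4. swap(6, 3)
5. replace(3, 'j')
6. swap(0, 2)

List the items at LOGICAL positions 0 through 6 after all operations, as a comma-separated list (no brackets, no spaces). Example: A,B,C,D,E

After op 1 (rotate(-1)): offset=6, physical=[A,B,C,D,E,F,G], logical=[G,A,B,C,D,E,F]
After op 2 (rotate(-3)): offset=3, physical=[A,B,C,D,E,F,G], logical=[D,E,F,G,A,B,C]
After op 3 (swap(2, 4)): offset=3, physical=[F,B,C,D,E,A,G], logical=[D,E,A,G,F,B,C]
After op 4 (swap(6, 3)): offset=3, physical=[F,B,G,D,E,A,C], logical=[D,E,A,C,F,B,G]
After op 5 (replace(3, 'j')): offset=3, physical=[F,B,G,D,E,A,j], logical=[D,E,A,j,F,B,G]
After op 6 (swap(0, 2)): offset=3, physical=[F,B,G,A,E,D,j], logical=[A,E,D,j,F,B,G]

Answer: A,E,D,j,F,B,G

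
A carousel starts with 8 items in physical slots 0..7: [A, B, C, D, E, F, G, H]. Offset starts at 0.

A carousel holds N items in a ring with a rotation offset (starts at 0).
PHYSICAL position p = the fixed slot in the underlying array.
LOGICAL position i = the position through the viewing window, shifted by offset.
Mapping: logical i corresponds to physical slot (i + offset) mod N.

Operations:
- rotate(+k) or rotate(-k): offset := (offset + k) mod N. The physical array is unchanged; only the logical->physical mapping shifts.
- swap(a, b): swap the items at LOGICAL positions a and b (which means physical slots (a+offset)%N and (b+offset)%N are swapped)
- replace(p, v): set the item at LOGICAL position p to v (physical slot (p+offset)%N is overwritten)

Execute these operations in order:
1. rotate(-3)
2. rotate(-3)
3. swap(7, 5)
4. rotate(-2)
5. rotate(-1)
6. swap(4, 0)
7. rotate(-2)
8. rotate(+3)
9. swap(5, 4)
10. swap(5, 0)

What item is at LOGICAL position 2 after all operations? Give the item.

Answer: C

Derivation:
After op 1 (rotate(-3)): offset=5, physical=[A,B,C,D,E,F,G,H], logical=[F,G,H,A,B,C,D,E]
After op 2 (rotate(-3)): offset=2, physical=[A,B,C,D,E,F,G,H], logical=[C,D,E,F,G,H,A,B]
After op 3 (swap(7, 5)): offset=2, physical=[A,H,C,D,E,F,G,B], logical=[C,D,E,F,G,B,A,H]
After op 4 (rotate(-2)): offset=0, physical=[A,H,C,D,E,F,G,B], logical=[A,H,C,D,E,F,G,B]
After op 5 (rotate(-1)): offset=7, physical=[A,H,C,D,E,F,G,B], logical=[B,A,H,C,D,E,F,G]
After op 6 (swap(4, 0)): offset=7, physical=[A,H,C,B,E,F,G,D], logical=[D,A,H,C,B,E,F,G]
After op 7 (rotate(-2)): offset=5, physical=[A,H,C,B,E,F,G,D], logical=[F,G,D,A,H,C,B,E]
After op 8 (rotate(+3)): offset=0, physical=[A,H,C,B,E,F,G,D], logical=[A,H,C,B,E,F,G,D]
After op 9 (swap(5, 4)): offset=0, physical=[A,H,C,B,F,E,G,D], logical=[A,H,C,B,F,E,G,D]
After op 10 (swap(5, 0)): offset=0, physical=[E,H,C,B,F,A,G,D], logical=[E,H,C,B,F,A,G,D]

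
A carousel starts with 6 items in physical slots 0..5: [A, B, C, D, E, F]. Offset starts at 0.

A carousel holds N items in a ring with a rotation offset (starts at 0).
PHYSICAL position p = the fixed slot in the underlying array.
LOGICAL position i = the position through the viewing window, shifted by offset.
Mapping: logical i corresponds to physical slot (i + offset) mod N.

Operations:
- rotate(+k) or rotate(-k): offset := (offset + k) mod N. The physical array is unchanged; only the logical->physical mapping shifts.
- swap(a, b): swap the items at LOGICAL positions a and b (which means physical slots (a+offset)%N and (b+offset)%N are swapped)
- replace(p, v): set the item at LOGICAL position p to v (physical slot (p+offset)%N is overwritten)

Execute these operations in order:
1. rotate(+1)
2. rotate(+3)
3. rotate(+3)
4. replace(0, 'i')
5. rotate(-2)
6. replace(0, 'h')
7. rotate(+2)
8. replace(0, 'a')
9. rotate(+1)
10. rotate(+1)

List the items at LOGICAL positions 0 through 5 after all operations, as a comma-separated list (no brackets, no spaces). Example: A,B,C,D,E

Answer: D,E,h,A,a,C

Derivation:
After op 1 (rotate(+1)): offset=1, physical=[A,B,C,D,E,F], logical=[B,C,D,E,F,A]
After op 2 (rotate(+3)): offset=4, physical=[A,B,C,D,E,F], logical=[E,F,A,B,C,D]
After op 3 (rotate(+3)): offset=1, physical=[A,B,C,D,E,F], logical=[B,C,D,E,F,A]
After op 4 (replace(0, 'i')): offset=1, physical=[A,i,C,D,E,F], logical=[i,C,D,E,F,A]
After op 5 (rotate(-2)): offset=5, physical=[A,i,C,D,E,F], logical=[F,A,i,C,D,E]
After op 6 (replace(0, 'h')): offset=5, physical=[A,i,C,D,E,h], logical=[h,A,i,C,D,E]
After op 7 (rotate(+2)): offset=1, physical=[A,i,C,D,E,h], logical=[i,C,D,E,h,A]
After op 8 (replace(0, 'a')): offset=1, physical=[A,a,C,D,E,h], logical=[a,C,D,E,h,A]
After op 9 (rotate(+1)): offset=2, physical=[A,a,C,D,E,h], logical=[C,D,E,h,A,a]
After op 10 (rotate(+1)): offset=3, physical=[A,a,C,D,E,h], logical=[D,E,h,A,a,C]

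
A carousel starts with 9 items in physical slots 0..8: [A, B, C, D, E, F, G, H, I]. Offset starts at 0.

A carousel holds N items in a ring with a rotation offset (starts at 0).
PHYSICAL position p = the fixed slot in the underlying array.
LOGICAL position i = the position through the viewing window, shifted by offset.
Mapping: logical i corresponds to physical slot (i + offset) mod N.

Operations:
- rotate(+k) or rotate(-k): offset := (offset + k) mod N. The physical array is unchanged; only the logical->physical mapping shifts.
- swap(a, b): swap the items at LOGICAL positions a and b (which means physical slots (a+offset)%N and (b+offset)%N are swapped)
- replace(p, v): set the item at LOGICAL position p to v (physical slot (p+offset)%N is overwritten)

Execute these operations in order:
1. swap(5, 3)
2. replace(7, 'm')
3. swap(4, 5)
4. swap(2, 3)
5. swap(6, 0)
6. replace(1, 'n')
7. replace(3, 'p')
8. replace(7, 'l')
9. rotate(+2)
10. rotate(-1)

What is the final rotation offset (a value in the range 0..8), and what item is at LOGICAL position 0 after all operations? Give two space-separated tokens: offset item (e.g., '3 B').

After op 1 (swap(5, 3)): offset=0, physical=[A,B,C,F,E,D,G,H,I], logical=[A,B,C,F,E,D,G,H,I]
After op 2 (replace(7, 'm')): offset=0, physical=[A,B,C,F,E,D,G,m,I], logical=[A,B,C,F,E,D,G,m,I]
After op 3 (swap(4, 5)): offset=0, physical=[A,B,C,F,D,E,G,m,I], logical=[A,B,C,F,D,E,G,m,I]
After op 4 (swap(2, 3)): offset=0, physical=[A,B,F,C,D,E,G,m,I], logical=[A,B,F,C,D,E,G,m,I]
After op 5 (swap(6, 0)): offset=0, physical=[G,B,F,C,D,E,A,m,I], logical=[G,B,F,C,D,E,A,m,I]
After op 6 (replace(1, 'n')): offset=0, physical=[G,n,F,C,D,E,A,m,I], logical=[G,n,F,C,D,E,A,m,I]
After op 7 (replace(3, 'p')): offset=0, physical=[G,n,F,p,D,E,A,m,I], logical=[G,n,F,p,D,E,A,m,I]
After op 8 (replace(7, 'l')): offset=0, physical=[G,n,F,p,D,E,A,l,I], logical=[G,n,F,p,D,E,A,l,I]
After op 9 (rotate(+2)): offset=2, physical=[G,n,F,p,D,E,A,l,I], logical=[F,p,D,E,A,l,I,G,n]
After op 10 (rotate(-1)): offset=1, physical=[G,n,F,p,D,E,A,l,I], logical=[n,F,p,D,E,A,l,I,G]

Answer: 1 n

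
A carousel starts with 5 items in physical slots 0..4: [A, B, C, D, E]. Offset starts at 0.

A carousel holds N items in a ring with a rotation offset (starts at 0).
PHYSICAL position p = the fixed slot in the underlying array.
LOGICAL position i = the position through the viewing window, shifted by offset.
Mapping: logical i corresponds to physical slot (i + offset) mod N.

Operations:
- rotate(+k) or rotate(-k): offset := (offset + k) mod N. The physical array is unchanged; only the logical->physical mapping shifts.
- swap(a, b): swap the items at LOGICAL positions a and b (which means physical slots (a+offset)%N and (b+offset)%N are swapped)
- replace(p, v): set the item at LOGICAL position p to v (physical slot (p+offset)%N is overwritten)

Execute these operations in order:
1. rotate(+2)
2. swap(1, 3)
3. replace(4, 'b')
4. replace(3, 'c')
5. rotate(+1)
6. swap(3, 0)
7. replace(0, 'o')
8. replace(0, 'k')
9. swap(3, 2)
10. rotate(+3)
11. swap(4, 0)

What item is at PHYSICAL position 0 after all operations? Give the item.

After op 1 (rotate(+2)): offset=2, physical=[A,B,C,D,E], logical=[C,D,E,A,B]
After op 2 (swap(1, 3)): offset=2, physical=[D,B,C,A,E], logical=[C,A,E,D,B]
After op 3 (replace(4, 'b')): offset=2, physical=[D,b,C,A,E], logical=[C,A,E,D,b]
After op 4 (replace(3, 'c')): offset=2, physical=[c,b,C,A,E], logical=[C,A,E,c,b]
After op 5 (rotate(+1)): offset=3, physical=[c,b,C,A,E], logical=[A,E,c,b,C]
After op 6 (swap(3, 0)): offset=3, physical=[c,A,C,b,E], logical=[b,E,c,A,C]
After op 7 (replace(0, 'o')): offset=3, physical=[c,A,C,o,E], logical=[o,E,c,A,C]
After op 8 (replace(0, 'k')): offset=3, physical=[c,A,C,k,E], logical=[k,E,c,A,C]
After op 9 (swap(3, 2)): offset=3, physical=[A,c,C,k,E], logical=[k,E,A,c,C]
After op 10 (rotate(+3)): offset=1, physical=[A,c,C,k,E], logical=[c,C,k,E,A]
After op 11 (swap(4, 0)): offset=1, physical=[c,A,C,k,E], logical=[A,C,k,E,c]

Answer: c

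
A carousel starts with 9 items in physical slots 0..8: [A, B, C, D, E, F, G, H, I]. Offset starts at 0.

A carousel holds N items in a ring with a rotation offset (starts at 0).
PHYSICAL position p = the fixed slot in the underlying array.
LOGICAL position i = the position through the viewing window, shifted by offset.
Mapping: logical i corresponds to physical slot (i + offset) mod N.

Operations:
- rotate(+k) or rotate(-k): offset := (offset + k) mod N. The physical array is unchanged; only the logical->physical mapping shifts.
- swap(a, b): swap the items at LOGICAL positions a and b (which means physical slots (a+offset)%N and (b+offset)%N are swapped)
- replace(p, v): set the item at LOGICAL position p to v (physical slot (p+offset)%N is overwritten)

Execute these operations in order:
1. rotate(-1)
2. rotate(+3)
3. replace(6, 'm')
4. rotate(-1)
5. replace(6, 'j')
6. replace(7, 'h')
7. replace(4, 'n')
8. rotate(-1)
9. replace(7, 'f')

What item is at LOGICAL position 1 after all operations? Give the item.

Answer: B

Derivation:
After op 1 (rotate(-1)): offset=8, physical=[A,B,C,D,E,F,G,H,I], logical=[I,A,B,C,D,E,F,G,H]
After op 2 (rotate(+3)): offset=2, physical=[A,B,C,D,E,F,G,H,I], logical=[C,D,E,F,G,H,I,A,B]
After op 3 (replace(6, 'm')): offset=2, physical=[A,B,C,D,E,F,G,H,m], logical=[C,D,E,F,G,H,m,A,B]
After op 4 (rotate(-1)): offset=1, physical=[A,B,C,D,E,F,G,H,m], logical=[B,C,D,E,F,G,H,m,A]
After op 5 (replace(6, 'j')): offset=1, physical=[A,B,C,D,E,F,G,j,m], logical=[B,C,D,E,F,G,j,m,A]
After op 6 (replace(7, 'h')): offset=1, physical=[A,B,C,D,E,F,G,j,h], logical=[B,C,D,E,F,G,j,h,A]
After op 7 (replace(4, 'n')): offset=1, physical=[A,B,C,D,E,n,G,j,h], logical=[B,C,D,E,n,G,j,h,A]
After op 8 (rotate(-1)): offset=0, physical=[A,B,C,D,E,n,G,j,h], logical=[A,B,C,D,E,n,G,j,h]
After op 9 (replace(7, 'f')): offset=0, physical=[A,B,C,D,E,n,G,f,h], logical=[A,B,C,D,E,n,G,f,h]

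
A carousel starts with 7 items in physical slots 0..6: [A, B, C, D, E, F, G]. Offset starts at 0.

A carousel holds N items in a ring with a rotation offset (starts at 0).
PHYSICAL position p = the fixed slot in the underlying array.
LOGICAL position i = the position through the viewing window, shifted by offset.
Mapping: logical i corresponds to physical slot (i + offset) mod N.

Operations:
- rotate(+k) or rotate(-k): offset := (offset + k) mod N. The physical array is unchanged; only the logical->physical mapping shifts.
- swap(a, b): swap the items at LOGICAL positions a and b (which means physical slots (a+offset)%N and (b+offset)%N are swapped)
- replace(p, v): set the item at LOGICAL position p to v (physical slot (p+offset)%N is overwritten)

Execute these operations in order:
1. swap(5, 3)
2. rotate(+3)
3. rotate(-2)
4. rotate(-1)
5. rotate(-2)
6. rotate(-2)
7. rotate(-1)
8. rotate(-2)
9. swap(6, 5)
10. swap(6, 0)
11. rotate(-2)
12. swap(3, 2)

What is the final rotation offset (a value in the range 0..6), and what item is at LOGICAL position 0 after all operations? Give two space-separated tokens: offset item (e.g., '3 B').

After op 1 (swap(5, 3)): offset=0, physical=[A,B,C,F,E,D,G], logical=[A,B,C,F,E,D,G]
After op 2 (rotate(+3)): offset=3, physical=[A,B,C,F,E,D,G], logical=[F,E,D,G,A,B,C]
After op 3 (rotate(-2)): offset=1, physical=[A,B,C,F,E,D,G], logical=[B,C,F,E,D,G,A]
After op 4 (rotate(-1)): offset=0, physical=[A,B,C,F,E,D,G], logical=[A,B,C,F,E,D,G]
After op 5 (rotate(-2)): offset=5, physical=[A,B,C,F,E,D,G], logical=[D,G,A,B,C,F,E]
After op 6 (rotate(-2)): offset=3, physical=[A,B,C,F,E,D,G], logical=[F,E,D,G,A,B,C]
After op 7 (rotate(-1)): offset=2, physical=[A,B,C,F,E,D,G], logical=[C,F,E,D,G,A,B]
After op 8 (rotate(-2)): offset=0, physical=[A,B,C,F,E,D,G], logical=[A,B,C,F,E,D,G]
After op 9 (swap(6, 5)): offset=0, physical=[A,B,C,F,E,G,D], logical=[A,B,C,F,E,G,D]
After op 10 (swap(6, 0)): offset=0, physical=[D,B,C,F,E,G,A], logical=[D,B,C,F,E,G,A]
After op 11 (rotate(-2)): offset=5, physical=[D,B,C,F,E,G,A], logical=[G,A,D,B,C,F,E]
After op 12 (swap(3, 2)): offset=5, physical=[B,D,C,F,E,G,A], logical=[G,A,B,D,C,F,E]

Answer: 5 G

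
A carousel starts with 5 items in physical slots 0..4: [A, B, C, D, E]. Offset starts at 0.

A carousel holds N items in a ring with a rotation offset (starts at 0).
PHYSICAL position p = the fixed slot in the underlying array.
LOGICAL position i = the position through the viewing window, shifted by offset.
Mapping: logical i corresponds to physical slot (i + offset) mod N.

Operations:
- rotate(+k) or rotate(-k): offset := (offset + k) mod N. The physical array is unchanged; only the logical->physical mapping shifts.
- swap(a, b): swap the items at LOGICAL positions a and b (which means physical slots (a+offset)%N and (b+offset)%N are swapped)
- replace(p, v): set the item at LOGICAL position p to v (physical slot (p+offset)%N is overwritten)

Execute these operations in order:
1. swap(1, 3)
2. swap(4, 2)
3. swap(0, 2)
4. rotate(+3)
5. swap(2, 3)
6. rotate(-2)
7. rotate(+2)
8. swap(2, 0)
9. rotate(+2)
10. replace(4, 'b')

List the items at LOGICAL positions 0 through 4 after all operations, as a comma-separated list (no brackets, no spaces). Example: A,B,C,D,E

After op 1 (swap(1, 3)): offset=0, physical=[A,D,C,B,E], logical=[A,D,C,B,E]
After op 2 (swap(4, 2)): offset=0, physical=[A,D,E,B,C], logical=[A,D,E,B,C]
After op 3 (swap(0, 2)): offset=0, physical=[E,D,A,B,C], logical=[E,D,A,B,C]
After op 4 (rotate(+3)): offset=3, physical=[E,D,A,B,C], logical=[B,C,E,D,A]
After op 5 (swap(2, 3)): offset=3, physical=[D,E,A,B,C], logical=[B,C,D,E,A]
After op 6 (rotate(-2)): offset=1, physical=[D,E,A,B,C], logical=[E,A,B,C,D]
After op 7 (rotate(+2)): offset=3, physical=[D,E,A,B,C], logical=[B,C,D,E,A]
After op 8 (swap(2, 0)): offset=3, physical=[B,E,A,D,C], logical=[D,C,B,E,A]
After op 9 (rotate(+2)): offset=0, physical=[B,E,A,D,C], logical=[B,E,A,D,C]
After op 10 (replace(4, 'b')): offset=0, physical=[B,E,A,D,b], logical=[B,E,A,D,b]

Answer: B,E,A,D,b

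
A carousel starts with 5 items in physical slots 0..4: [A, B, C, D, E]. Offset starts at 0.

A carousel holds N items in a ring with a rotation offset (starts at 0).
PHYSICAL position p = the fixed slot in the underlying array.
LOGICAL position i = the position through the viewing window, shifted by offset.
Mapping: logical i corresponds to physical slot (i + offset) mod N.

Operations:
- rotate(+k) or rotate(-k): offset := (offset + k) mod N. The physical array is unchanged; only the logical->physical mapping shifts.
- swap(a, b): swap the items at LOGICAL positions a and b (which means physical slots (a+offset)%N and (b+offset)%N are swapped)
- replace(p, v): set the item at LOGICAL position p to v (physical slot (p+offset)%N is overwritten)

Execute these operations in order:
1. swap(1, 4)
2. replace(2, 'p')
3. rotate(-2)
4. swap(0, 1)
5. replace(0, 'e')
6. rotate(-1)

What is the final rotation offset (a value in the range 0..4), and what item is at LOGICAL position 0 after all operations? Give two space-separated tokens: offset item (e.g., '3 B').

Answer: 2 p

Derivation:
After op 1 (swap(1, 4)): offset=0, physical=[A,E,C,D,B], logical=[A,E,C,D,B]
After op 2 (replace(2, 'p')): offset=0, physical=[A,E,p,D,B], logical=[A,E,p,D,B]
After op 3 (rotate(-2)): offset=3, physical=[A,E,p,D,B], logical=[D,B,A,E,p]
After op 4 (swap(0, 1)): offset=3, physical=[A,E,p,B,D], logical=[B,D,A,E,p]
After op 5 (replace(0, 'e')): offset=3, physical=[A,E,p,e,D], logical=[e,D,A,E,p]
After op 6 (rotate(-1)): offset=2, physical=[A,E,p,e,D], logical=[p,e,D,A,E]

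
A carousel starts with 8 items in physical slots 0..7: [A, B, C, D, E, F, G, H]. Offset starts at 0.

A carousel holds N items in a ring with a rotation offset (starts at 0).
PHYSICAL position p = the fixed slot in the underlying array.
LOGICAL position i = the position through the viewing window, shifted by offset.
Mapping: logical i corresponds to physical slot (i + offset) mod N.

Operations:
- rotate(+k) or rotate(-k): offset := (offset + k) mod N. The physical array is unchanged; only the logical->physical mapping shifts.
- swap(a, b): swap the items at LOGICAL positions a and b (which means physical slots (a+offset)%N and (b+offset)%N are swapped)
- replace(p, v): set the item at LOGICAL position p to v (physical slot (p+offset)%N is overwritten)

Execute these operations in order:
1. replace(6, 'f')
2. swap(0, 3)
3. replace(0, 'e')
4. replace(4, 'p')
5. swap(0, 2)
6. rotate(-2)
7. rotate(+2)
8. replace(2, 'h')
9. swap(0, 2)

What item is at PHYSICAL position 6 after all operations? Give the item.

Answer: f

Derivation:
After op 1 (replace(6, 'f')): offset=0, physical=[A,B,C,D,E,F,f,H], logical=[A,B,C,D,E,F,f,H]
After op 2 (swap(0, 3)): offset=0, physical=[D,B,C,A,E,F,f,H], logical=[D,B,C,A,E,F,f,H]
After op 3 (replace(0, 'e')): offset=0, physical=[e,B,C,A,E,F,f,H], logical=[e,B,C,A,E,F,f,H]
After op 4 (replace(4, 'p')): offset=0, physical=[e,B,C,A,p,F,f,H], logical=[e,B,C,A,p,F,f,H]
After op 5 (swap(0, 2)): offset=0, physical=[C,B,e,A,p,F,f,H], logical=[C,B,e,A,p,F,f,H]
After op 6 (rotate(-2)): offset=6, physical=[C,B,e,A,p,F,f,H], logical=[f,H,C,B,e,A,p,F]
After op 7 (rotate(+2)): offset=0, physical=[C,B,e,A,p,F,f,H], logical=[C,B,e,A,p,F,f,H]
After op 8 (replace(2, 'h')): offset=0, physical=[C,B,h,A,p,F,f,H], logical=[C,B,h,A,p,F,f,H]
After op 9 (swap(0, 2)): offset=0, physical=[h,B,C,A,p,F,f,H], logical=[h,B,C,A,p,F,f,H]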